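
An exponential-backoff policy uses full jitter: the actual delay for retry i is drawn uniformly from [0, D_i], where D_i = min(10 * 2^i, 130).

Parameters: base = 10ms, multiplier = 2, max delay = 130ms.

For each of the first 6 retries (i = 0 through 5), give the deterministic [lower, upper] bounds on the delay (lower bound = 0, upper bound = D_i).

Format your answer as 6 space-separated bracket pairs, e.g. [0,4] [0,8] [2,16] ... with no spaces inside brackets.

Answer: [0,10] [0,20] [0,40] [0,80] [0,130] [0,130]

Derivation:
Computing bounds per retry:
  i=0: D_i=min(10*2^0,130)=10, bounds=[0,10]
  i=1: D_i=min(10*2^1,130)=20, bounds=[0,20]
  i=2: D_i=min(10*2^2,130)=40, bounds=[0,40]
  i=3: D_i=min(10*2^3,130)=80, bounds=[0,80]
  i=4: D_i=min(10*2^4,130)=130, bounds=[0,130]
  i=5: D_i=min(10*2^5,130)=130, bounds=[0,130]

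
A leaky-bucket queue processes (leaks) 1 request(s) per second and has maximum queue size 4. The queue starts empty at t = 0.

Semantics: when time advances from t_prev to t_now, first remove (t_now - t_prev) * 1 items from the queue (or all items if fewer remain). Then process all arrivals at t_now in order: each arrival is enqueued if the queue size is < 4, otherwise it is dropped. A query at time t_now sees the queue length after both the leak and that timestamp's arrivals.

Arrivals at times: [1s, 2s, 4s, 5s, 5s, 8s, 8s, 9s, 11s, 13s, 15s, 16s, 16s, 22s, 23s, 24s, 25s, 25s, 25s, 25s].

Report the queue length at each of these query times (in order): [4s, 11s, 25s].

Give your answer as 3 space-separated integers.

Queue lengths at query times:
  query t=4s: backlog = 1
  query t=11s: backlog = 1
  query t=25s: backlog = 4

Answer: 1 1 4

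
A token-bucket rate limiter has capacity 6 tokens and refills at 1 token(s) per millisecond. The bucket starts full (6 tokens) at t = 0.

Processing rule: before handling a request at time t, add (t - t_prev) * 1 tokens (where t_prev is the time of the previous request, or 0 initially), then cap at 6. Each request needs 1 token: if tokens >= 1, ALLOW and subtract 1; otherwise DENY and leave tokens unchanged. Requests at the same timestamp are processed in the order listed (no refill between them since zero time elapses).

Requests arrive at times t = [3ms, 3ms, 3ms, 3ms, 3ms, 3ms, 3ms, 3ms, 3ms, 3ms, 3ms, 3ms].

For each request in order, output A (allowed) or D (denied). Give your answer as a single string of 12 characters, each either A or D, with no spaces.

Simulating step by step:
  req#1 t=3ms: ALLOW
  req#2 t=3ms: ALLOW
  req#3 t=3ms: ALLOW
  req#4 t=3ms: ALLOW
  req#5 t=3ms: ALLOW
  req#6 t=3ms: ALLOW
  req#7 t=3ms: DENY
  req#8 t=3ms: DENY
  req#9 t=3ms: DENY
  req#10 t=3ms: DENY
  req#11 t=3ms: DENY
  req#12 t=3ms: DENY

Answer: AAAAAADDDDDD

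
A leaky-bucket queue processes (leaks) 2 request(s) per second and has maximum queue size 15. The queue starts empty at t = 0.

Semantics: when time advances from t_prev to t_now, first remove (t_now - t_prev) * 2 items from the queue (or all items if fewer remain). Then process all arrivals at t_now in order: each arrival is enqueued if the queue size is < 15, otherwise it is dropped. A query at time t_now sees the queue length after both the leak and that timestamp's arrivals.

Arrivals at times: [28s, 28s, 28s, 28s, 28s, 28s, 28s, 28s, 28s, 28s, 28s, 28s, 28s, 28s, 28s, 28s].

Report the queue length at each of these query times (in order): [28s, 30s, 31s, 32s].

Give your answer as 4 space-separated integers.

Queue lengths at query times:
  query t=28s: backlog = 15
  query t=30s: backlog = 11
  query t=31s: backlog = 9
  query t=32s: backlog = 7

Answer: 15 11 9 7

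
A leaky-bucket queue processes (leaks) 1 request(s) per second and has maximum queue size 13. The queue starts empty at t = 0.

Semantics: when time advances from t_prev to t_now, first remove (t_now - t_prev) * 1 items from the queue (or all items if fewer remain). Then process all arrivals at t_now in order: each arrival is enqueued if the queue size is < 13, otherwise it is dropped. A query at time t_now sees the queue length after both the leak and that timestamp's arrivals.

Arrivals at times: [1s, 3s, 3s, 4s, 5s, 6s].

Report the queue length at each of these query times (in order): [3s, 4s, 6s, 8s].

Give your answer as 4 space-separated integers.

Queue lengths at query times:
  query t=3s: backlog = 2
  query t=4s: backlog = 2
  query t=6s: backlog = 2
  query t=8s: backlog = 0

Answer: 2 2 2 0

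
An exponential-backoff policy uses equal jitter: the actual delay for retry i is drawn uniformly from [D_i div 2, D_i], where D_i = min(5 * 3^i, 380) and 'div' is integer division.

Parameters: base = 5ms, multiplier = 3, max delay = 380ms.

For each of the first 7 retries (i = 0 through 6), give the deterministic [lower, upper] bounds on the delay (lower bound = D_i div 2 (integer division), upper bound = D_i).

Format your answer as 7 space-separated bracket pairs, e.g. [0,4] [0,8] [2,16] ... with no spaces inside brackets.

Computing bounds per retry:
  i=0: D_i=min(5*3^0,380)=5, bounds=[2,5]
  i=1: D_i=min(5*3^1,380)=15, bounds=[7,15]
  i=2: D_i=min(5*3^2,380)=45, bounds=[22,45]
  i=3: D_i=min(5*3^3,380)=135, bounds=[67,135]
  i=4: D_i=min(5*3^4,380)=380, bounds=[190,380]
  i=5: D_i=min(5*3^5,380)=380, bounds=[190,380]
  i=6: D_i=min(5*3^6,380)=380, bounds=[190,380]

Answer: [2,5] [7,15] [22,45] [67,135] [190,380] [190,380] [190,380]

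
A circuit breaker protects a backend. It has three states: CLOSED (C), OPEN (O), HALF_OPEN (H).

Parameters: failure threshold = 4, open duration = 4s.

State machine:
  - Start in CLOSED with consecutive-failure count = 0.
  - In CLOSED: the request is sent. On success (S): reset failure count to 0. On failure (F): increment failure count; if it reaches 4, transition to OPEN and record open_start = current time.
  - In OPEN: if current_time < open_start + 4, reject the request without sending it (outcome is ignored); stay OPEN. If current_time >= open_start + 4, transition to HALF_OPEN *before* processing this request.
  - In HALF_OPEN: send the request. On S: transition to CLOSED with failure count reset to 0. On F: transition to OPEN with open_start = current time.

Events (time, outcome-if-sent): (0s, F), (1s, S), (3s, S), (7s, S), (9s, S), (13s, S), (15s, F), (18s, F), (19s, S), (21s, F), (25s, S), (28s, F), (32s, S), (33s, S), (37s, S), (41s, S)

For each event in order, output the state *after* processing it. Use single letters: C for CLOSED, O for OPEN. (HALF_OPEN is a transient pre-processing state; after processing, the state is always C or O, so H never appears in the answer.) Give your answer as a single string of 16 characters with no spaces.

State after each event:
  event#1 t=0s outcome=F: state=CLOSED
  event#2 t=1s outcome=S: state=CLOSED
  event#3 t=3s outcome=S: state=CLOSED
  event#4 t=7s outcome=S: state=CLOSED
  event#5 t=9s outcome=S: state=CLOSED
  event#6 t=13s outcome=S: state=CLOSED
  event#7 t=15s outcome=F: state=CLOSED
  event#8 t=18s outcome=F: state=CLOSED
  event#9 t=19s outcome=S: state=CLOSED
  event#10 t=21s outcome=F: state=CLOSED
  event#11 t=25s outcome=S: state=CLOSED
  event#12 t=28s outcome=F: state=CLOSED
  event#13 t=32s outcome=S: state=CLOSED
  event#14 t=33s outcome=S: state=CLOSED
  event#15 t=37s outcome=S: state=CLOSED
  event#16 t=41s outcome=S: state=CLOSED

Answer: CCCCCCCCCCCCCCCC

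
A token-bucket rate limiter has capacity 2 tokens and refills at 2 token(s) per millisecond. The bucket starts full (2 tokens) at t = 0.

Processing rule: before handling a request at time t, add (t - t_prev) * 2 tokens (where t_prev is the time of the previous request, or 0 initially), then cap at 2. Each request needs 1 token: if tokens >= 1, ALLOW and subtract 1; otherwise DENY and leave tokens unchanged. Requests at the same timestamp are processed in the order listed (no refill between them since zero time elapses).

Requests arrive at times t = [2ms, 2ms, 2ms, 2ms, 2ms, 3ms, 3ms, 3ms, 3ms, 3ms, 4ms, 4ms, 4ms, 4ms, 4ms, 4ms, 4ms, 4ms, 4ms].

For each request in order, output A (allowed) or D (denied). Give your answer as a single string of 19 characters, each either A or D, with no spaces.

Answer: AADDDAADDDAADDDDDDD

Derivation:
Simulating step by step:
  req#1 t=2ms: ALLOW
  req#2 t=2ms: ALLOW
  req#3 t=2ms: DENY
  req#4 t=2ms: DENY
  req#5 t=2ms: DENY
  req#6 t=3ms: ALLOW
  req#7 t=3ms: ALLOW
  req#8 t=3ms: DENY
  req#9 t=3ms: DENY
  req#10 t=3ms: DENY
  req#11 t=4ms: ALLOW
  req#12 t=4ms: ALLOW
  req#13 t=4ms: DENY
  req#14 t=4ms: DENY
  req#15 t=4ms: DENY
  req#16 t=4ms: DENY
  req#17 t=4ms: DENY
  req#18 t=4ms: DENY
  req#19 t=4ms: DENY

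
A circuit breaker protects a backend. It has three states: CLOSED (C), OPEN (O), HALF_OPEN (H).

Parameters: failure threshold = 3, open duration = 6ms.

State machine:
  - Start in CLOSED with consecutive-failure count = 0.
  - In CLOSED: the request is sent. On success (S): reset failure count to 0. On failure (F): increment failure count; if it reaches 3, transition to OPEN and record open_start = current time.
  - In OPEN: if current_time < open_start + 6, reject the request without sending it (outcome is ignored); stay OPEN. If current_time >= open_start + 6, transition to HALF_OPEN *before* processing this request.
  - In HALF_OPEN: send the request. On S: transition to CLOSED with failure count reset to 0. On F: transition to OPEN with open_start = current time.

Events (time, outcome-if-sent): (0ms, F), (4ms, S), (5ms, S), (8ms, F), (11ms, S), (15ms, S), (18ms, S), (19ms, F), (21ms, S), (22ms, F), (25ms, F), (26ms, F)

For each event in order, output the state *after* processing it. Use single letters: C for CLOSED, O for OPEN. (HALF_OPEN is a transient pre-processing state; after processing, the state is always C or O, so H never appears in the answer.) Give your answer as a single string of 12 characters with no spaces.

State after each event:
  event#1 t=0ms outcome=F: state=CLOSED
  event#2 t=4ms outcome=S: state=CLOSED
  event#3 t=5ms outcome=S: state=CLOSED
  event#4 t=8ms outcome=F: state=CLOSED
  event#5 t=11ms outcome=S: state=CLOSED
  event#6 t=15ms outcome=S: state=CLOSED
  event#7 t=18ms outcome=S: state=CLOSED
  event#8 t=19ms outcome=F: state=CLOSED
  event#9 t=21ms outcome=S: state=CLOSED
  event#10 t=22ms outcome=F: state=CLOSED
  event#11 t=25ms outcome=F: state=CLOSED
  event#12 t=26ms outcome=F: state=OPEN

Answer: CCCCCCCCCCCO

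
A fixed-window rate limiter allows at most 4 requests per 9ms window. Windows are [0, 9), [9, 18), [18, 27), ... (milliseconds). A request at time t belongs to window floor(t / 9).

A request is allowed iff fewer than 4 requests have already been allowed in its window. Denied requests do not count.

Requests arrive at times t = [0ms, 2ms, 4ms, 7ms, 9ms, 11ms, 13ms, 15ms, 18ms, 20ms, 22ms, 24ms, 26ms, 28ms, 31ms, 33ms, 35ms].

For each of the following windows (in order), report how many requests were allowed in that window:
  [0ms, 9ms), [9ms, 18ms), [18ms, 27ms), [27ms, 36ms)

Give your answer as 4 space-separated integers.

Answer: 4 4 4 4

Derivation:
Processing requests:
  req#1 t=0ms (window 0): ALLOW
  req#2 t=2ms (window 0): ALLOW
  req#3 t=4ms (window 0): ALLOW
  req#4 t=7ms (window 0): ALLOW
  req#5 t=9ms (window 1): ALLOW
  req#6 t=11ms (window 1): ALLOW
  req#7 t=13ms (window 1): ALLOW
  req#8 t=15ms (window 1): ALLOW
  req#9 t=18ms (window 2): ALLOW
  req#10 t=20ms (window 2): ALLOW
  req#11 t=22ms (window 2): ALLOW
  req#12 t=24ms (window 2): ALLOW
  req#13 t=26ms (window 2): DENY
  req#14 t=28ms (window 3): ALLOW
  req#15 t=31ms (window 3): ALLOW
  req#16 t=33ms (window 3): ALLOW
  req#17 t=35ms (window 3): ALLOW

Allowed counts by window: 4 4 4 4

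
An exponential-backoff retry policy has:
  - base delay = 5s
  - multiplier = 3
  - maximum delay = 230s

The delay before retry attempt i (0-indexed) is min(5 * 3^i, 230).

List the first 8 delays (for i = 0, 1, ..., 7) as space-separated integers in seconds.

Computing each delay:
  i=0: min(5*3^0, 230) = 5
  i=1: min(5*3^1, 230) = 15
  i=2: min(5*3^2, 230) = 45
  i=3: min(5*3^3, 230) = 135
  i=4: min(5*3^4, 230) = 230
  i=5: min(5*3^5, 230) = 230
  i=6: min(5*3^6, 230) = 230
  i=7: min(5*3^7, 230) = 230

Answer: 5 15 45 135 230 230 230 230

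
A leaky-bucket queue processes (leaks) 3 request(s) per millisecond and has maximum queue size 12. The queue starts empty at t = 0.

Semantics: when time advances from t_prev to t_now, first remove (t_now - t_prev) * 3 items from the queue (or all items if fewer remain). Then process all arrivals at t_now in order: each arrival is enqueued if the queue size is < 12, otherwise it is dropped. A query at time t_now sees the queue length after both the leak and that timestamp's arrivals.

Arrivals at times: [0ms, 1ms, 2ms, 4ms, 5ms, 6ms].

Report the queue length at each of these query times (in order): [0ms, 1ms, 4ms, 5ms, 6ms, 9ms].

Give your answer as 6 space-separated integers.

Answer: 1 1 1 1 1 0

Derivation:
Queue lengths at query times:
  query t=0ms: backlog = 1
  query t=1ms: backlog = 1
  query t=4ms: backlog = 1
  query t=5ms: backlog = 1
  query t=6ms: backlog = 1
  query t=9ms: backlog = 0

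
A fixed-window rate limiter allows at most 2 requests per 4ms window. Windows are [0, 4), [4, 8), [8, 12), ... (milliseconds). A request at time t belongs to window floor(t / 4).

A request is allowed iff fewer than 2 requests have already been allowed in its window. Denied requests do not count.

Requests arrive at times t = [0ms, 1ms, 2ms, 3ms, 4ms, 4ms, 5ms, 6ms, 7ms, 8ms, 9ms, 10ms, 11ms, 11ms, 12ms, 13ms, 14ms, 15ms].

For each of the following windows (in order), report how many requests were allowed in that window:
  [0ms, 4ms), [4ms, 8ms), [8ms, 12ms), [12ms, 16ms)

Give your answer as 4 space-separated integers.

Answer: 2 2 2 2

Derivation:
Processing requests:
  req#1 t=0ms (window 0): ALLOW
  req#2 t=1ms (window 0): ALLOW
  req#3 t=2ms (window 0): DENY
  req#4 t=3ms (window 0): DENY
  req#5 t=4ms (window 1): ALLOW
  req#6 t=4ms (window 1): ALLOW
  req#7 t=5ms (window 1): DENY
  req#8 t=6ms (window 1): DENY
  req#9 t=7ms (window 1): DENY
  req#10 t=8ms (window 2): ALLOW
  req#11 t=9ms (window 2): ALLOW
  req#12 t=10ms (window 2): DENY
  req#13 t=11ms (window 2): DENY
  req#14 t=11ms (window 2): DENY
  req#15 t=12ms (window 3): ALLOW
  req#16 t=13ms (window 3): ALLOW
  req#17 t=14ms (window 3): DENY
  req#18 t=15ms (window 3): DENY

Allowed counts by window: 2 2 2 2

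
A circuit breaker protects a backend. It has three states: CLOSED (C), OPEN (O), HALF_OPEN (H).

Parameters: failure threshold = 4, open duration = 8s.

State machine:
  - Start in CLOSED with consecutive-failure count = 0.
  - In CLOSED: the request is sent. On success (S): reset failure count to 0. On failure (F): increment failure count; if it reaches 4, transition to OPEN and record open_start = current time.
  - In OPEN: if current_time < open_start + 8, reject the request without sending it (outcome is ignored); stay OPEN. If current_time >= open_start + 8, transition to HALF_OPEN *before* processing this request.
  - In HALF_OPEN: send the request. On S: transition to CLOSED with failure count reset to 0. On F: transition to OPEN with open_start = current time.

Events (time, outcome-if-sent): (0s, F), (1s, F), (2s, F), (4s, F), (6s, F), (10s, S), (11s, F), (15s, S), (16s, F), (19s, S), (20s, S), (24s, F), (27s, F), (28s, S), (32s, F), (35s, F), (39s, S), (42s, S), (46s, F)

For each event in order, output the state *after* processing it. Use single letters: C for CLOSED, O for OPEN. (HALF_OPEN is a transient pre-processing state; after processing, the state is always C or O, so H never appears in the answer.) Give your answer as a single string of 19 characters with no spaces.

State after each event:
  event#1 t=0s outcome=F: state=CLOSED
  event#2 t=1s outcome=F: state=CLOSED
  event#3 t=2s outcome=F: state=CLOSED
  event#4 t=4s outcome=F: state=OPEN
  event#5 t=6s outcome=F: state=OPEN
  event#6 t=10s outcome=S: state=OPEN
  event#7 t=11s outcome=F: state=OPEN
  event#8 t=15s outcome=S: state=CLOSED
  event#9 t=16s outcome=F: state=CLOSED
  event#10 t=19s outcome=S: state=CLOSED
  event#11 t=20s outcome=S: state=CLOSED
  event#12 t=24s outcome=F: state=CLOSED
  event#13 t=27s outcome=F: state=CLOSED
  event#14 t=28s outcome=S: state=CLOSED
  event#15 t=32s outcome=F: state=CLOSED
  event#16 t=35s outcome=F: state=CLOSED
  event#17 t=39s outcome=S: state=CLOSED
  event#18 t=42s outcome=S: state=CLOSED
  event#19 t=46s outcome=F: state=CLOSED

Answer: CCCOOOOCCCCCCCCCCCC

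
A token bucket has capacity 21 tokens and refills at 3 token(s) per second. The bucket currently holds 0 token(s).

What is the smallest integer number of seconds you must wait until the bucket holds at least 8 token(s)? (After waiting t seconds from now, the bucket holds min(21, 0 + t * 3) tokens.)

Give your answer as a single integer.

Need 0 + t * 3 >= 8, so t >= 8/3.
Smallest integer t = ceil(8/3) = 3.

Answer: 3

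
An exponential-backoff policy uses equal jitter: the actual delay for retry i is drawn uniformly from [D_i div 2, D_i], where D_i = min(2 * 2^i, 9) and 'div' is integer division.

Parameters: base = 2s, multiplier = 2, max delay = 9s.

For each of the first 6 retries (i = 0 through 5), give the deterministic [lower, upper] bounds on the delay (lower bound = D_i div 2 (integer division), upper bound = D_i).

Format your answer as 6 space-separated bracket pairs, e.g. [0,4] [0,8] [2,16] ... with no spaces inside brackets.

Answer: [1,2] [2,4] [4,8] [4,9] [4,9] [4,9]

Derivation:
Computing bounds per retry:
  i=0: D_i=min(2*2^0,9)=2, bounds=[1,2]
  i=1: D_i=min(2*2^1,9)=4, bounds=[2,4]
  i=2: D_i=min(2*2^2,9)=8, bounds=[4,8]
  i=3: D_i=min(2*2^3,9)=9, bounds=[4,9]
  i=4: D_i=min(2*2^4,9)=9, bounds=[4,9]
  i=5: D_i=min(2*2^5,9)=9, bounds=[4,9]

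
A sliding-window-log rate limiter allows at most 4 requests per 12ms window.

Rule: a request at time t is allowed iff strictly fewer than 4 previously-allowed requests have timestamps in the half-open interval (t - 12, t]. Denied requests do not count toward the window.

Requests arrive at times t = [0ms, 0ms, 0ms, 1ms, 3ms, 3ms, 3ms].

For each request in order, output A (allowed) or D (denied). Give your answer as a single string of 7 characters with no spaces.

Answer: AAAADDD

Derivation:
Tracking allowed requests in the window:
  req#1 t=0ms: ALLOW
  req#2 t=0ms: ALLOW
  req#3 t=0ms: ALLOW
  req#4 t=1ms: ALLOW
  req#5 t=3ms: DENY
  req#6 t=3ms: DENY
  req#7 t=3ms: DENY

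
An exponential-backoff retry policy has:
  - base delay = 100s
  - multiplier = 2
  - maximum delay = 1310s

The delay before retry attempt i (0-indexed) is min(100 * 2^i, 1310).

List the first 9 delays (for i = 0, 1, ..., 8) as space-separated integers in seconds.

Computing each delay:
  i=0: min(100*2^0, 1310) = 100
  i=1: min(100*2^1, 1310) = 200
  i=2: min(100*2^2, 1310) = 400
  i=3: min(100*2^3, 1310) = 800
  i=4: min(100*2^4, 1310) = 1310
  i=5: min(100*2^5, 1310) = 1310
  i=6: min(100*2^6, 1310) = 1310
  i=7: min(100*2^7, 1310) = 1310
  i=8: min(100*2^8, 1310) = 1310

Answer: 100 200 400 800 1310 1310 1310 1310 1310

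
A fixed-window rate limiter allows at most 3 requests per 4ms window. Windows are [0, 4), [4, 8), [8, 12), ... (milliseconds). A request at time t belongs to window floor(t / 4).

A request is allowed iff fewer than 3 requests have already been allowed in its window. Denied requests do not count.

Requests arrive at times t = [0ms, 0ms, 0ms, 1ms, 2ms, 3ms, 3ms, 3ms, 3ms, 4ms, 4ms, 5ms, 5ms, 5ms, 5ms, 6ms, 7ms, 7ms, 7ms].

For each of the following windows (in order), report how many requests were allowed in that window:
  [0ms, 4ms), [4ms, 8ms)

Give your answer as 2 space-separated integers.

Processing requests:
  req#1 t=0ms (window 0): ALLOW
  req#2 t=0ms (window 0): ALLOW
  req#3 t=0ms (window 0): ALLOW
  req#4 t=1ms (window 0): DENY
  req#5 t=2ms (window 0): DENY
  req#6 t=3ms (window 0): DENY
  req#7 t=3ms (window 0): DENY
  req#8 t=3ms (window 0): DENY
  req#9 t=3ms (window 0): DENY
  req#10 t=4ms (window 1): ALLOW
  req#11 t=4ms (window 1): ALLOW
  req#12 t=5ms (window 1): ALLOW
  req#13 t=5ms (window 1): DENY
  req#14 t=5ms (window 1): DENY
  req#15 t=5ms (window 1): DENY
  req#16 t=6ms (window 1): DENY
  req#17 t=7ms (window 1): DENY
  req#18 t=7ms (window 1): DENY
  req#19 t=7ms (window 1): DENY

Allowed counts by window: 3 3

Answer: 3 3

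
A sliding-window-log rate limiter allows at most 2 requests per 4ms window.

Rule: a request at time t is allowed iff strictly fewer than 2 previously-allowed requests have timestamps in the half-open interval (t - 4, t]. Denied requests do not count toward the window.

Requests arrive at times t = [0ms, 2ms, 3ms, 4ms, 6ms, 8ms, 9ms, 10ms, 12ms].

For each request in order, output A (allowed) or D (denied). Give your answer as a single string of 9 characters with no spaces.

Tracking allowed requests in the window:
  req#1 t=0ms: ALLOW
  req#2 t=2ms: ALLOW
  req#3 t=3ms: DENY
  req#4 t=4ms: ALLOW
  req#5 t=6ms: ALLOW
  req#6 t=8ms: ALLOW
  req#7 t=9ms: DENY
  req#8 t=10ms: ALLOW
  req#9 t=12ms: ALLOW

Answer: AADAAADAA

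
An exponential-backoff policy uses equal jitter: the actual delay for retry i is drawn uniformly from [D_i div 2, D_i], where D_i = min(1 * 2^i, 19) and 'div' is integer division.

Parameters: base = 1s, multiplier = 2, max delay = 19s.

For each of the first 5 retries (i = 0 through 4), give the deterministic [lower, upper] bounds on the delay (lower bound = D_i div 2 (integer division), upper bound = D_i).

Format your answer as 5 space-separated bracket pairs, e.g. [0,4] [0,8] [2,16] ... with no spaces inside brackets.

Answer: [0,1] [1,2] [2,4] [4,8] [8,16]

Derivation:
Computing bounds per retry:
  i=0: D_i=min(1*2^0,19)=1, bounds=[0,1]
  i=1: D_i=min(1*2^1,19)=2, bounds=[1,2]
  i=2: D_i=min(1*2^2,19)=4, bounds=[2,4]
  i=3: D_i=min(1*2^3,19)=8, bounds=[4,8]
  i=4: D_i=min(1*2^4,19)=16, bounds=[8,16]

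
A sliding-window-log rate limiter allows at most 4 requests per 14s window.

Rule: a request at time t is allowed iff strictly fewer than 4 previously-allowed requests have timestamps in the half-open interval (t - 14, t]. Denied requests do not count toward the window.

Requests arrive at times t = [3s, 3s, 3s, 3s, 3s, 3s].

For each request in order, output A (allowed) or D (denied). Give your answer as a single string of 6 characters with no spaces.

Tracking allowed requests in the window:
  req#1 t=3s: ALLOW
  req#2 t=3s: ALLOW
  req#3 t=3s: ALLOW
  req#4 t=3s: ALLOW
  req#5 t=3s: DENY
  req#6 t=3s: DENY

Answer: AAAADD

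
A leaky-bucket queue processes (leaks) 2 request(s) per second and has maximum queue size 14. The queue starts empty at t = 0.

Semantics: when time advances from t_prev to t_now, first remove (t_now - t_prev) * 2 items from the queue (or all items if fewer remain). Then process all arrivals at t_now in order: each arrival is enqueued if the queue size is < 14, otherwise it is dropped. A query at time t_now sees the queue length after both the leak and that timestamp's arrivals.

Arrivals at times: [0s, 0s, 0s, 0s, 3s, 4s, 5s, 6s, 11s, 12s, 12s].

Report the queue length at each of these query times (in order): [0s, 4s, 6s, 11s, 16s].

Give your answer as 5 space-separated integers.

Answer: 4 1 1 1 0

Derivation:
Queue lengths at query times:
  query t=0s: backlog = 4
  query t=4s: backlog = 1
  query t=6s: backlog = 1
  query t=11s: backlog = 1
  query t=16s: backlog = 0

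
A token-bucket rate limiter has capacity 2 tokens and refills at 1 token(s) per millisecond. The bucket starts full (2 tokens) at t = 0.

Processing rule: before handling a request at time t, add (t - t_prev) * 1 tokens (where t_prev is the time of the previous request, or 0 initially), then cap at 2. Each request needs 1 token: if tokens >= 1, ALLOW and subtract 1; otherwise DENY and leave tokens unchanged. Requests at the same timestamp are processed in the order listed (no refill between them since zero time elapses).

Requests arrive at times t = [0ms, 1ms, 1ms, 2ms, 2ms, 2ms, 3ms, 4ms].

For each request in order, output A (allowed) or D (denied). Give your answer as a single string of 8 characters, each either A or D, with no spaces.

Answer: AAAADDAA

Derivation:
Simulating step by step:
  req#1 t=0ms: ALLOW
  req#2 t=1ms: ALLOW
  req#3 t=1ms: ALLOW
  req#4 t=2ms: ALLOW
  req#5 t=2ms: DENY
  req#6 t=2ms: DENY
  req#7 t=3ms: ALLOW
  req#8 t=4ms: ALLOW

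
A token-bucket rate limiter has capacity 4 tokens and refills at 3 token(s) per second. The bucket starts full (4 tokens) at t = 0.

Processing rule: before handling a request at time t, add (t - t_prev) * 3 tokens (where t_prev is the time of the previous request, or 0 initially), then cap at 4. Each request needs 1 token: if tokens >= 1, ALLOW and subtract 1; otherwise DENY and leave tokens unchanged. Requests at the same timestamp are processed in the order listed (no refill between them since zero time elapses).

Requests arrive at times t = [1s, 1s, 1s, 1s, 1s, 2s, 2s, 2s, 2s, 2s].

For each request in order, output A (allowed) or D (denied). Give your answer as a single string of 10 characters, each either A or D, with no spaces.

Simulating step by step:
  req#1 t=1s: ALLOW
  req#2 t=1s: ALLOW
  req#3 t=1s: ALLOW
  req#4 t=1s: ALLOW
  req#5 t=1s: DENY
  req#6 t=2s: ALLOW
  req#7 t=2s: ALLOW
  req#8 t=2s: ALLOW
  req#9 t=2s: DENY
  req#10 t=2s: DENY

Answer: AAAADAAADD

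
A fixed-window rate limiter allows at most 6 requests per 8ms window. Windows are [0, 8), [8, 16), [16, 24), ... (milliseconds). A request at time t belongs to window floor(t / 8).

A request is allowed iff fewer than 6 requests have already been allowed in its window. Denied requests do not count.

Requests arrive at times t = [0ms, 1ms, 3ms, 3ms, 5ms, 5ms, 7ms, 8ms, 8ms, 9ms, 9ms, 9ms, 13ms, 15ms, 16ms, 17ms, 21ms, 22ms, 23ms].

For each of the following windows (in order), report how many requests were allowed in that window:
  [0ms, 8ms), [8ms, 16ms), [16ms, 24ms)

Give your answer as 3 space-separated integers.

Processing requests:
  req#1 t=0ms (window 0): ALLOW
  req#2 t=1ms (window 0): ALLOW
  req#3 t=3ms (window 0): ALLOW
  req#4 t=3ms (window 0): ALLOW
  req#5 t=5ms (window 0): ALLOW
  req#6 t=5ms (window 0): ALLOW
  req#7 t=7ms (window 0): DENY
  req#8 t=8ms (window 1): ALLOW
  req#9 t=8ms (window 1): ALLOW
  req#10 t=9ms (window 1): ALLOW
  req#11 t=9ms (window 1): ALLOW
  req#12 t=9ms (window 1): ALLOW
  req#13 t=13ms (window 1): ALLOW
  req#14 t=15ms (window 1): DENY
  req#15 t=16ms (window 2): ALLOW
  req#16 t=17ms (window 2): ALLOW
  req#17 t=21ms (window 2): ALLOW
  req#18 t=22ms (window 2): ALLOW
  req#19 t=23ms (window 2): ALLOW

Allowed counts by window: 6 6 5

Answer: 6 6 5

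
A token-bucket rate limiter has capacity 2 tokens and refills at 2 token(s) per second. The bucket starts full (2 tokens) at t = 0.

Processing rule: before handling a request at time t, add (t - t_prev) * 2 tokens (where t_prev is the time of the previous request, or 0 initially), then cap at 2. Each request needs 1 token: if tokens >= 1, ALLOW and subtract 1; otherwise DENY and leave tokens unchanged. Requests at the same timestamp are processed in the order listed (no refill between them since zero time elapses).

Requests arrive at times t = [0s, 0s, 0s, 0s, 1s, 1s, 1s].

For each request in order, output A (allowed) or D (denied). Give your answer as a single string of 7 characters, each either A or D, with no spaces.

Answer: AADDAAD

Derivation:
Simulating step by step:
  req#1 t=0s: ALLOW
  req#2 t=0s: ALLOW
  req#3 t=0s: DENY
  req#4 t=0s: DENY
  req#5 t=1s: ALLOW
  req#6 t=1s: ALLOW
  req#7 t=1s: DENY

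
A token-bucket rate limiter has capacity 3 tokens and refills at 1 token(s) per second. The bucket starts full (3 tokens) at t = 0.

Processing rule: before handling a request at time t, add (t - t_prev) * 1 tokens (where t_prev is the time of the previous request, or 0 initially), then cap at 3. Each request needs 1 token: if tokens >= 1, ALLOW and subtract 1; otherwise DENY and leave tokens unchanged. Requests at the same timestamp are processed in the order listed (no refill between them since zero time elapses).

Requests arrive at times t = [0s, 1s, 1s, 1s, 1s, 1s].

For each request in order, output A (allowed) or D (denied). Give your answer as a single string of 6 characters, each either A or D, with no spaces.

Simulating step by step:
  req#1 t=0s: ALLOW
  req#2 t=1s: ALLOW
  req#3 t=1s: ALLOW
  req#4 t=1s: ALLOW
  req#5 t=1s: DENY
  req#6 t=1s: DENY

Answer: AAAADD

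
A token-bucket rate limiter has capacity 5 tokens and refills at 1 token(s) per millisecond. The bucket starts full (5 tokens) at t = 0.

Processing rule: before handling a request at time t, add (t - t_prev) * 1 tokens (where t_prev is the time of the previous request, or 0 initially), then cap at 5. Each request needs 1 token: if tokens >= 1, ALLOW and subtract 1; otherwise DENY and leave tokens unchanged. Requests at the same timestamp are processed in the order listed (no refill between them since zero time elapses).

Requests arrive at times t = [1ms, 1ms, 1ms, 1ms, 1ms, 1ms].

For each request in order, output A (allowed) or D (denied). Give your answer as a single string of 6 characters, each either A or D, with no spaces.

Simulating step by step:
  req#1 t=1ms: ALLOW
  req#2 t=1ms: ALLOW
  req#3 t=1ms: ALLOW
  req#4 t=1ms: ALLOW
  req#5 t=1ms: ALLOW
  req#6 t=1ms: DENY

Answer: AAAAAD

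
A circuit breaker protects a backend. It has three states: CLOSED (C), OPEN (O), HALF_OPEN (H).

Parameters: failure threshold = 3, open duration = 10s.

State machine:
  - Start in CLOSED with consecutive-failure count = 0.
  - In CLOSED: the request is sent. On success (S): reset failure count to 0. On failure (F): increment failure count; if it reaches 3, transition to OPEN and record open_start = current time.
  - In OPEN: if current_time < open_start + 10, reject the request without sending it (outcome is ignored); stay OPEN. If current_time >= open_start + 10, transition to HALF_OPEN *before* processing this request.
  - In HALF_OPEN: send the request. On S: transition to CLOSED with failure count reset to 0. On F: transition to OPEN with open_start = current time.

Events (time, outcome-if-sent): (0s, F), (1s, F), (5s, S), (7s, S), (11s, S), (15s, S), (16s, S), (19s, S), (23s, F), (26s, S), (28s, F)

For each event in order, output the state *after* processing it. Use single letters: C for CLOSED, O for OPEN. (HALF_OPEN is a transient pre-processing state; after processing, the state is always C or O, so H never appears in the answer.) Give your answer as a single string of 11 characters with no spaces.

Answer: CCCCCCCCCCC

Derivation:
State after each event:
  event#1 t=0s outcome=F: state=CLOSED
  event#2 t=1s outcome=F: state=CLOSED
  event#3 t=5s outcome=S: state=CLOSED
  event#4 t=7s outcome=S: state=CLOSED
  event#5 t=11s outcome=S: state=CLOSED
  event#6 t=15s outcome=S: state=CLOSED
  event#7 t=16s outcome=S: state=CLOSED
  event#8 t=19s outcome=S: state=CLOSED
  event#9 t=23s outcome=F: state=CLOSED
  event#10 t=26s outcome=S: state=CLOSED
  event#11 t=28s outcome=F: state=CLOSED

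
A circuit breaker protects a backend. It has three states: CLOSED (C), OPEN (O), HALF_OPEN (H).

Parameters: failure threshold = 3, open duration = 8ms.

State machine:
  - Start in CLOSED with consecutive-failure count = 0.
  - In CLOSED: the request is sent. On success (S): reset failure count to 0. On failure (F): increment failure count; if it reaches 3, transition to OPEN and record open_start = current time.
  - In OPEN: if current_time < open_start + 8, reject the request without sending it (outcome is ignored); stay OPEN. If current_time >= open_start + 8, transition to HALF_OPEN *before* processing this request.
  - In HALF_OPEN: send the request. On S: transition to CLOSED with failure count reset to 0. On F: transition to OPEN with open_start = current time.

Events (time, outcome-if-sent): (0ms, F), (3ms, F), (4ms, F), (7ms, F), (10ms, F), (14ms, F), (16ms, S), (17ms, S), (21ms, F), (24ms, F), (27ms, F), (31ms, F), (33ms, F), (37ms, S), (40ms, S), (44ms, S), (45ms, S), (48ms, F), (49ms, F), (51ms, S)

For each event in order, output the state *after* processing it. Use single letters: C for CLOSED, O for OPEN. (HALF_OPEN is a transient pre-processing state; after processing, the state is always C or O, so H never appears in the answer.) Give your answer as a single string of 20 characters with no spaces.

State after each event:
  event#1 t=0ms outcome=F: state=CLOSED
  event#2 t=3ms outcome=F: state=CLOSED
  event#3 t=4ms outcome=F: state=OPEN
  event#4 t=7ms outcome=F: state=OPEN
  event#5 t=10ms outcome=F: state=OPEN
  event#6 t=14ms outcome=F: state=OPEN
  event#7 t=16ms outcome=S: state=OPEN
  event#8 t=17ms outcome=S: state=OPEN
  event#9 t=21ms outcome=F: state=OPEN
  event#10 t=24ms outcome=F: state=OPEN
  event#11 t=27ms outcome=F: state=OPEN
  event#12 t=31ms outcome=F: state=OPEN
  event#13 t=33ms outcome=F: state=OPEN
  event#14 t=37ms outcome=S: state=OPEN
  event#15 t=40ms outcome=S: state=OPEN
  event#16 t=44ms outcome=S: state=CLOSED
  event#17 t=45ms outcome=S: state=CLOSED
  event#18 t=48ms outcome=F: state=CLOSED
  event#19 t=49ms outcome=F: state=CLOSED
  event#20 t=51ms outcome=S: state=CLOSED

Answer: CCOOOOOOOOOOOOOCCCCC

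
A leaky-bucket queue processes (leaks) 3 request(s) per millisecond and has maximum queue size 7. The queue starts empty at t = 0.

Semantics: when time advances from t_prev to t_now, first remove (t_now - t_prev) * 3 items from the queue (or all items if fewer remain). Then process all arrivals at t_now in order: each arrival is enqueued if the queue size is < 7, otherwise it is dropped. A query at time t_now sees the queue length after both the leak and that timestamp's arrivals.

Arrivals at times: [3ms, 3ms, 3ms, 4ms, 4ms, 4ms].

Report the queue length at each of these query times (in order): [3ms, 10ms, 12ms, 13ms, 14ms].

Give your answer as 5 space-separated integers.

Answer: 3 0 0 0 0

Derivation:
Queue lengths at query times:
  query t=3ms: backlog = 3
  query t=10ms: backlog = 0
  query t=12ms: backlog = 0
  query t=13ms: backlog = 0
  query t=14ms: backlog = 0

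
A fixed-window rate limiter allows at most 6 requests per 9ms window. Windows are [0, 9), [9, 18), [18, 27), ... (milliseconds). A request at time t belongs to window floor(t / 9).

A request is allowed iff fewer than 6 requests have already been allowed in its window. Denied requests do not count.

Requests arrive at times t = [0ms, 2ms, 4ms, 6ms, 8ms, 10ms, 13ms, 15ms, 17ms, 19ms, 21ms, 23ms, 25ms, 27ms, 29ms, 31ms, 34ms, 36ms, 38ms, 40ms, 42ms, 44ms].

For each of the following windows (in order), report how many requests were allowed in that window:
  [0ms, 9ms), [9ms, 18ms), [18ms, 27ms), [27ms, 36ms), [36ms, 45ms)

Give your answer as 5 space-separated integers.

Processing requests:
  req#1 t=0ms (window 0): ALLOW
  req#2 t=2ms (window 0): ALLOW
  req#3 t=4ms (window 0): ALLOW
  req#4 t=6ms (window 0): ALLOW
  req#5 t=8ms (window 0): ALLOW
  req#6 t=10ms (window 1): ALLOW
  req#7 t=13ms (window 1): ALLOW
  req#8 t=15ms (window 1): ALLOW
  req#9 t=17ms (window 1): ALLOW
  req#10 t=19ms (window 2): ALLOW
  req#11 t=21ms (window 2): ALLOW
  req#12 t=23ms (window 2): ALLOW
  req#13 t=25ms (window 2): ALLOW
  req#14 t=27ms (window 3): ALLOW
  req#15 t=29ms (window 3): ALLOW
  req#16 t=31ms (window 3): ALLOW
  req#17 t=34ms (window 3): ALLOW
  req#18 t=36ms (window 4): ALLOW
  req#19 t=38ms (window 4): ALLOW
  req#20 t=40ms (window 4): ALLOW
  req#21 t=42ms (window 4): ALLOW
  req#22 t=44ms (window 4): ALLOW

Allowed counts by window: 5 4 4 4 5

Answer: 5 4 4 4 5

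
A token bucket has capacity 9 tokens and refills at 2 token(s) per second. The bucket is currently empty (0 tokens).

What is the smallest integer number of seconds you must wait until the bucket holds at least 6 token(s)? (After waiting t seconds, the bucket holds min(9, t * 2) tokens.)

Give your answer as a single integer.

Need t * 2 >= 6, so t >= 6/2.
Smallest integer t = ceil(6/2) = 3.

Answer: 3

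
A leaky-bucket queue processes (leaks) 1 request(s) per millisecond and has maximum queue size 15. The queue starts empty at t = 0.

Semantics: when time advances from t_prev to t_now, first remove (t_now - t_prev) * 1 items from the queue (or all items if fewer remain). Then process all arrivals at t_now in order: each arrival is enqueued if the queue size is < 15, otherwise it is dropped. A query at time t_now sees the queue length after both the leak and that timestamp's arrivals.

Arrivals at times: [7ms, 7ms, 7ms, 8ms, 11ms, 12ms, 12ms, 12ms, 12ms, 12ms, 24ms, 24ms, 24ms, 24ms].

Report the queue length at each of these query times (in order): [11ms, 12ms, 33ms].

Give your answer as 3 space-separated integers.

Answer: 1 5 0

Derivation:
Queue lengths at query times:
  query t=11ms: backlog = 1
  query t=12ms: backlog = 5
  query t=33ms: backlog = 0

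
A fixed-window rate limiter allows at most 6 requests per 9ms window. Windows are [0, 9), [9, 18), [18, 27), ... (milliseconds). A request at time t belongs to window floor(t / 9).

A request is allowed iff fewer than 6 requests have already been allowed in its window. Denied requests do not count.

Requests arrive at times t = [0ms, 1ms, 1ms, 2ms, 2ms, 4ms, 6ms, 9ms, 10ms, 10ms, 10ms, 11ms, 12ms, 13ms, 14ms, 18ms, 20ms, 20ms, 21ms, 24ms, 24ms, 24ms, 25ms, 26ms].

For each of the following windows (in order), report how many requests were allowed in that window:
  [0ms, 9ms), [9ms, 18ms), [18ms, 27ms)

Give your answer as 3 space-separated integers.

Answer: 6 6 6

Derivation:
Processing requests:
  req#1 t=0ms (window 0): ALLOW
  req#2 t=1ms (window 0): ALLOW
  req#3 t=1ms (window 0): ALLOW
  req#4 t=2ms (window 0): ALLOW
  req#5 t=2ms (window 0): ALLOW
  req#6 t=4ms (window 0): ALLOW
  req#7 t=6ms (window 0): DENY
  req#8 t=9ms (window 1): ALLOW
  req#9 t=10ms (window 1): ALLOW
  req#10 t=10ms (window 1): ALLOW
  req#11 t=10ms (window 1): ALLOW
  req#12 t=11ms (window 1): ALLOW
  req#13 t=12ms (window 1): ALLOW
  req#14 t=13ms (window 1): DENY
  req#15 t=14ms (window 1): DENY
  req#16 t=18ms (window 2): ALLOW
  req#17 t=20ms (window 2): ALLOW
  req#18 t=20ms (window 2): ALLOW
  req#19 t=21ms (window 2): ALLOW
  req#20 t=24ms (window 2): ALLOW
  req#21 t=24ms (window 2): ALLOW
  req#22 t=24ms (window 2): DENY
  req#23 t=25ms (window 2): DENY
  req#24 t=26ms (window 2): DENY

Allowed counts by window: 6 6 6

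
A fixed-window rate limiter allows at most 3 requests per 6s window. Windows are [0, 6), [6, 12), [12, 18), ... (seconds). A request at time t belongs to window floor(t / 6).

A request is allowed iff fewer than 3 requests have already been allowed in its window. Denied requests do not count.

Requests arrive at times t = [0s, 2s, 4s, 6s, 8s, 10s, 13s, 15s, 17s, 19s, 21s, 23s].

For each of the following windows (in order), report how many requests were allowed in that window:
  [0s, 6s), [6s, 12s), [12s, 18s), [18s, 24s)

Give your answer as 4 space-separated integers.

Processing requests:
  req#1 t=0s (window 0): ALLOW
  req#2 t=2s (window 0): ALLOW
  req#3 t=4s (window 0): ALLOW
  req#4 t=6s (window 1): ALLOW
  req#5 t=8s (window 1): ALLOW
  req#6 t=10s (window 1): ALLOW
  req#7 t=13s (window 2): ALLOW
  req#8 t=15s (window 2): ALLOW
  req#9 t=17s (window 2): ALLOW
  req#10 t=19s (window 3): ALLOW
  req#11 t=21s (window 3): ALLOW
  req#12 t=23s (window 3): ALLOW

Allowed counts by window: 3 3 3 3

Answer: 3 3 3 3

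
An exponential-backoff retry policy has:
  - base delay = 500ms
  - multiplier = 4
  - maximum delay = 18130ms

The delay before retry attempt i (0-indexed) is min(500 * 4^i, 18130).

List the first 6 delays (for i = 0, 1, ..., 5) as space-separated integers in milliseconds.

Computing each delay:
  i=0: min(500*4^0, 18130) = 500
  i=1: min(500*4^1, 18130) = 2000
  i=2: min(500*4^2, 18130) = 8000
  i=3: min(500*4^3, 18130) = 18130
  i=4: min(500*4^4, 18130) = 18130
  i=5: min(500*4^5, 18130) = 18130

Answer: 500 2000 8000 18130 18130 18130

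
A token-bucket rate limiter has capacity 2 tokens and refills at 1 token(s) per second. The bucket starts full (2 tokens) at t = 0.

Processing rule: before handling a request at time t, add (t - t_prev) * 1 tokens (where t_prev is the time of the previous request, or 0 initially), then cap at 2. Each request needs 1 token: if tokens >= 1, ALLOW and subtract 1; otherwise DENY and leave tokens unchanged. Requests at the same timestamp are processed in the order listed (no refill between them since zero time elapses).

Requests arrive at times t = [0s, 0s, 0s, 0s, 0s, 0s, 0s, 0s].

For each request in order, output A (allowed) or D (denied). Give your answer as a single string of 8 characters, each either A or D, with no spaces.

Answer: AADDDDDD

Derivation:
Simulating step by step:
  req#1 t=0s: ALLOW
  req#2 t=0s: ALLOW
  req#3 t=0s: DENY
  req#4 t=0s: DENY
  req#5 t=0s: DENY
  req#6 t=0s: DENY
  req#7 t=0s: DENY
  req#8 t=0s: DENY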